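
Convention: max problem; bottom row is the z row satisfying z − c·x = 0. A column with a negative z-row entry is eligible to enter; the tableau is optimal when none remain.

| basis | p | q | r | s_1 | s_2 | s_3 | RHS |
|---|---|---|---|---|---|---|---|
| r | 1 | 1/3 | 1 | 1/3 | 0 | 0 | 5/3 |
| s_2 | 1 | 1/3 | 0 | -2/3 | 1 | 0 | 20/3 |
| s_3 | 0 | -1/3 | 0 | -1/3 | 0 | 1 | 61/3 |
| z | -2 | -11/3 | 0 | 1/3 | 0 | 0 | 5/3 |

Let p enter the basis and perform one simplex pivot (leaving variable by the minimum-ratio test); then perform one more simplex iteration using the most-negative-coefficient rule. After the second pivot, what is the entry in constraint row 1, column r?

Ratio test on column p — row 1: (5/3)/1 = 5/3; row 2: (20/3)/1 = 20/3; row 3: entry 0 ≤ 0. Minimum is 5/3 at row 1 (r leaves); pivot element 1.
Divide row 1 by 1; eliminate column p from the other rows.
Second iteration: most negative z-row entry is -3 in column q, so q enters.
Ratio test on column q — row 1: (5/3)/(1/3) = 5; row 2: entry 0 ≤ 0; row 3: entry -1/3 ≤ 0. Minimum is 5 at row 1 (p leaves); pivot element 1/3.
Divide row 1 by 1/3; eliminate column q from the other rows.
After both pivots, the entry at constraint row 1, column r is 3.

3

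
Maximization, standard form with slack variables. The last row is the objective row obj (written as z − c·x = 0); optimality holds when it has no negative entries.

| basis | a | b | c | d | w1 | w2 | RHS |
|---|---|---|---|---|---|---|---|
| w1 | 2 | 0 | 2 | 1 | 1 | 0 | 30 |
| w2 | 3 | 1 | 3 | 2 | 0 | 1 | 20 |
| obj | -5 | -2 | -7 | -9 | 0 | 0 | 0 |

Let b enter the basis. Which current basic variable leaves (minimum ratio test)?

Column b entries and ratios — w1: 0 ≤ 0, skip; w2: 20/1 = 20.
Smallest ratio is 20 in the row of w2, so w2 leaves.

w2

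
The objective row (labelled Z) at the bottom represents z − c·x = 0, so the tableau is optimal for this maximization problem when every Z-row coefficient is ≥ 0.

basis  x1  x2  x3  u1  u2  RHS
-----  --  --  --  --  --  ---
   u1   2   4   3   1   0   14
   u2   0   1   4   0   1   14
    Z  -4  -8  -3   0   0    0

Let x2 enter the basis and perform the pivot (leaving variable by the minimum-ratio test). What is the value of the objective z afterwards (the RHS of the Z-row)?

Ratio test on column x2 — row 1: 14/4 = 7/2; row 2: 14/1 = 14. Minimum is 7/2 at row 1 (u1 leaves); pivot element 4.
Pivot on row 1; the Z-row RHS becomes 0 − (-8)·(7/2) = 28.

28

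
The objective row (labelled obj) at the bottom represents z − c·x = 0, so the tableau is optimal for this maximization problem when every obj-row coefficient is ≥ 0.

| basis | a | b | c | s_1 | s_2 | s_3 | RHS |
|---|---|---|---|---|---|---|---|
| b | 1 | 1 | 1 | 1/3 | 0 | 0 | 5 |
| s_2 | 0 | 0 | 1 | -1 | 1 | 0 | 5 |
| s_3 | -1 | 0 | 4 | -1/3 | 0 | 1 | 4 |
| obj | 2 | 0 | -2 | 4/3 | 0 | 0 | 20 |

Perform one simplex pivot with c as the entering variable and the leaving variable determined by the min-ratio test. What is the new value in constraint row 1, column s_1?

5/12

Ratio test on column c — row 1: 5/1 = 5; row 2: 5/1 = 5; row 3: 4/4 = 1. Minimum is 1 at row 3 (s_3 leaves); pivot element 4.
Divide row 3 by 4; eliminate column c from the other rows.
Row 1 update in column s_1: 1/3 − 1·(-1/12) = 5/12.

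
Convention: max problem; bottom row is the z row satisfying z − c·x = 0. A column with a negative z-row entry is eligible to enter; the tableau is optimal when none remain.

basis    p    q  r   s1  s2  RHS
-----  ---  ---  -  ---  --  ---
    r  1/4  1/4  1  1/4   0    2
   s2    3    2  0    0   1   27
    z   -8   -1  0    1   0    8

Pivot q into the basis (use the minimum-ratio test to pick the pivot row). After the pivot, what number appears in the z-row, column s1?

2

Ratio test on column q — row 1: 2/(1/4) = 8; row 2: 27/2 = 27/2. Minimum is 8 at row 1 (r leaves); pivot element 1/4.
Divide row 1 by 1/4; eliminate column q from the other rows.
z-row update in column s1: 1 − (-1)·1 = 2.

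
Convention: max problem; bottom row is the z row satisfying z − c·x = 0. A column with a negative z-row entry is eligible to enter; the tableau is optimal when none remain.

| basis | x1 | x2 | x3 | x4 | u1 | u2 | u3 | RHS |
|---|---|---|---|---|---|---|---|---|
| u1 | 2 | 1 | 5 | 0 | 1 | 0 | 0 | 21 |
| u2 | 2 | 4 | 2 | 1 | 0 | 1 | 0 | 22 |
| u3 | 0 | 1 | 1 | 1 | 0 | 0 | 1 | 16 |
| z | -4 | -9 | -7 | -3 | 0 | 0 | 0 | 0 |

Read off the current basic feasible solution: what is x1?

x1 is not in the basis, so in the current basic feasible solution x1 = 0.

0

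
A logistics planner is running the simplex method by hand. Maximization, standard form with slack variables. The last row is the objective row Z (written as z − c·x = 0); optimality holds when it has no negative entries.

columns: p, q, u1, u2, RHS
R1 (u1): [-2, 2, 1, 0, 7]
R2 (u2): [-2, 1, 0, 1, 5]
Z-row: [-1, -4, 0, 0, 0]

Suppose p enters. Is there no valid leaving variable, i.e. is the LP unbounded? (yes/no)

yes

Every constraint-row entry in column p is ≤ 0, so increasing p is unbounded.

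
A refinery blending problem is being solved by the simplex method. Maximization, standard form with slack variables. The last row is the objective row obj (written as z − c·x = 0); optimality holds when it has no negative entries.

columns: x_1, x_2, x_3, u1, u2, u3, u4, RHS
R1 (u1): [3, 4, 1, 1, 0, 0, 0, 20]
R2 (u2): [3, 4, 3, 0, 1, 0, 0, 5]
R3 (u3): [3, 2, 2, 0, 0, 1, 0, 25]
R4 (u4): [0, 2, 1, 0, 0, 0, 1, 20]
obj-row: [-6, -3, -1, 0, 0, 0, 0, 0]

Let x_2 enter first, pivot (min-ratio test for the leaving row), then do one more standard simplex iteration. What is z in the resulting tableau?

Ratio test on column x_2 — row 1: 20/4 = 5; row 2: 5/4 = 5/4; row 3: 25/2 = 25/2; row 4: 20/2 = 10. Minimum is 5/4 at row 2 (u2 leaves); pivot element 4.
Pivot on row 2; the obj-row RHS becomes 0 − (-3)·(5/4) = 15/4.
Next entering variable (most negative obj-row entry -15/4): x_1.
Ratio test on column x_1 — row 1: entry 0 ≤ 0; row 2: (5/4)/(3/4) = 5/3; row 3: (45/2)/(3/2) = 15; row 4: entry -3/2 ≤ 0. Minimum is 5/3 at row 2 (x_2 leaves); pivot element 3/4.
After the second pivot the obj-row RHS is 15/4 − (-15/4)·(5/3) = 10.

10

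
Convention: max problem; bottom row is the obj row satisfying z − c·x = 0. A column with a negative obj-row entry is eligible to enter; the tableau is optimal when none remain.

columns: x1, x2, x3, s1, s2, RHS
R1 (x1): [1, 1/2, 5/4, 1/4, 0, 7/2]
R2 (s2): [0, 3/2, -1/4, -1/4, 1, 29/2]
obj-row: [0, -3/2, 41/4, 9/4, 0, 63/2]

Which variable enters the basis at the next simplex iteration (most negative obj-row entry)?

x2

Negative obj-row entries: x2: -3/2.
The most negative is -3/2 in column x2, so x2 enters.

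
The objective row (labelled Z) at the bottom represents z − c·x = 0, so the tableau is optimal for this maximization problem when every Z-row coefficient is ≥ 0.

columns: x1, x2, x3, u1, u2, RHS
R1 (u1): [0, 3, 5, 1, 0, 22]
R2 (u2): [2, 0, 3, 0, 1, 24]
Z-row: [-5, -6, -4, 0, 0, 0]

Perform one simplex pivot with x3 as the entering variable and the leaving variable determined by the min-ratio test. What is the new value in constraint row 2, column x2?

-9/5

Ratio test on column x3 — row 1: 22/5 = 22/5; row 2: 24/3 = 8. Minimum is 22/5 at row 1 (u1 leaves); pivot element 5.
Divide row 1 by 5; eliminate column x3 from the other rows.
Row 2 update in column x2: 0 − 3·(3/5) = -9/5.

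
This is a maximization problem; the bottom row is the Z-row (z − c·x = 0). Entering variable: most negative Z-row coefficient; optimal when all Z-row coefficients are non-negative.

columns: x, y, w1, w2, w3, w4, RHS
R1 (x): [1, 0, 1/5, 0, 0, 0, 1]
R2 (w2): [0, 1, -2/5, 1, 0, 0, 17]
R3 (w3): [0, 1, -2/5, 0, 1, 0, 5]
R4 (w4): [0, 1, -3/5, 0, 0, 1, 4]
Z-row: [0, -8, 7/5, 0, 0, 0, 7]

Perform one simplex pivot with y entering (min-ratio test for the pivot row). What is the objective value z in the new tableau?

Ratio test on column y — row 1: entry 0 ≤ 0; row 2: 17/1 = 17; row 3: 5/1 = 5; row 4: 4/1 = 4. Minimum is 4 at row 4 (w4 leaves); pivot element 1.
Pivot on row 4; the Z-row RHS becomes 7 − (-8)·4 = 39.

39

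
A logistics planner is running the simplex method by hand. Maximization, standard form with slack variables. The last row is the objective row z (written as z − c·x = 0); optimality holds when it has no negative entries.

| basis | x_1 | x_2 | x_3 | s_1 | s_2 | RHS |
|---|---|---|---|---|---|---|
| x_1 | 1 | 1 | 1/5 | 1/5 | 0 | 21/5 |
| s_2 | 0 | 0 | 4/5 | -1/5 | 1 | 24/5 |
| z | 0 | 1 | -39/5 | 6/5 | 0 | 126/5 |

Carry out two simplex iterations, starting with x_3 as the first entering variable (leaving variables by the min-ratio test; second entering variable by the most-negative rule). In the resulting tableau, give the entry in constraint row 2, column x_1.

Ratio test on column x_3 — row 1: (21/5)/(1/5) = 21; row 2: (24/5)/(4/5) = 6. Minimum is 6 at row 2 (s_2 leaves); pivot element 4/5.
Divide row 2 by 4/5; eliminate column x_3 from the other rows.
Second iteration: most negative z-row entry is -3/4 in column s_1, so s_1 enters.
Ratio test on column s_1 — row 1: 3/(1/4) = 12; row 2: entry -1/4 ≤ 0. Minimum is 12 at row 1 (x_1 leaves); pivot element 1/4.
Divide row 1 by 1/4; eliminate column s_1 from the other rows.
After both pivots, the entry at constraint row 2, column x_1 is 1.

1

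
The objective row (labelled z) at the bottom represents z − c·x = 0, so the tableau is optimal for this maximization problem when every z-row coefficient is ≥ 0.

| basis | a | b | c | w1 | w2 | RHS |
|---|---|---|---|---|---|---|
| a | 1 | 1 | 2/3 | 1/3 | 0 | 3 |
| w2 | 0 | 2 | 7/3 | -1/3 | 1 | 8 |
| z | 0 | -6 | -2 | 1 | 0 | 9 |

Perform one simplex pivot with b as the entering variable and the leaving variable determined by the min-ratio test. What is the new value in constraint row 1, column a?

Ratio test on column b — row 1: 3/1 = 3; row 2: 8/2 = 4. Minimum is 3 at row 1 (a leaves); pivot element 1.
Divide row 1 by 1; eliminate column b from the other rows.
In the new row 1, the a entry is the old entry divided by the pivot: 1/1 = 1.

1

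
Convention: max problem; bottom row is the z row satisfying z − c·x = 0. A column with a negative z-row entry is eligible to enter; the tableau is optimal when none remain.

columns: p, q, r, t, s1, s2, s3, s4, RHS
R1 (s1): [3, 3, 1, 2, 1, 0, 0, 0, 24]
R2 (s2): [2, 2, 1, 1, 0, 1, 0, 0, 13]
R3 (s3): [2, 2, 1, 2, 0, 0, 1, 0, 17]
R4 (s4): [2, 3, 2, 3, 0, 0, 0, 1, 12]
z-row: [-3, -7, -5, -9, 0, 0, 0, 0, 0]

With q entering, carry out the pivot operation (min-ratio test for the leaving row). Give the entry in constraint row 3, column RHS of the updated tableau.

Ratio test on column q — row 1: 24/3 = 8; row 2: 13/2 = 13/2; row 3: 17/2 = 17/2; row 4: 12/3 = 4. Minimum is 4 at row 4 (s4 leaves); pivot element 3.
Divide row 4 by 3; eliminate column q from the other rows.
Row 3 update in column RHS: 17 − 2·4 = 9.

9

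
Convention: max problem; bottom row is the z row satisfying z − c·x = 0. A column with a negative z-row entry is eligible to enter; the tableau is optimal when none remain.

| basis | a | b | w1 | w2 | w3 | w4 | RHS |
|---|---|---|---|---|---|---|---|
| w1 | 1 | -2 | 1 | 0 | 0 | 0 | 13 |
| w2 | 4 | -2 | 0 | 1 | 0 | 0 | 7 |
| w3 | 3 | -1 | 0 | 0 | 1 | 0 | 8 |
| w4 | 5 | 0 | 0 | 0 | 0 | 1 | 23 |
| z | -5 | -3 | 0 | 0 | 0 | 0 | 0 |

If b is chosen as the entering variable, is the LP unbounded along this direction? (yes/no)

Every constraint-row entry in column b is ≤ 0, so increasing b is unbounded.

yes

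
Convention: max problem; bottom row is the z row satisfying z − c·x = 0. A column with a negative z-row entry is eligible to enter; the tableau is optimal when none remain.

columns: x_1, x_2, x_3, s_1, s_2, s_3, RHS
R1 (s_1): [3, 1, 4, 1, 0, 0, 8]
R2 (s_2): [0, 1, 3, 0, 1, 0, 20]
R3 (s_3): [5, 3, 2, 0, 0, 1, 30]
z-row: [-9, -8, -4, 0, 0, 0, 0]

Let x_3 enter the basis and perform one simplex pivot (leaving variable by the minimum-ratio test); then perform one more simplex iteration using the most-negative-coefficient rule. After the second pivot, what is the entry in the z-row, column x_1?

15

Ratio test on column x_3 — row 1: 8/4 = 2; row 2: 20/3 = 20/3; row 3: 30/2 = 15. Minimum is 2 at row 1 (s_1 leaves); pivot element 4.
Divide row 1 by 4; eliminate column x_3 from the other rows.
Second iteration: most negative z-row entry is -7 in column x_2, so x_2 enters.
Ratio test on column x_2 — row 1: 2/(1/4) = 8; row 2: 14/(1/4) = 56; row 3: 26/(5/2) = 52/5. Minimum is 8 at row 1 (x_3 leaves); pivot element 1/4.
Divide row 1 by 1/4; eliminate column x_2 from the other rows.
After both pivots, the entry at the z-row, column x_1 is 15.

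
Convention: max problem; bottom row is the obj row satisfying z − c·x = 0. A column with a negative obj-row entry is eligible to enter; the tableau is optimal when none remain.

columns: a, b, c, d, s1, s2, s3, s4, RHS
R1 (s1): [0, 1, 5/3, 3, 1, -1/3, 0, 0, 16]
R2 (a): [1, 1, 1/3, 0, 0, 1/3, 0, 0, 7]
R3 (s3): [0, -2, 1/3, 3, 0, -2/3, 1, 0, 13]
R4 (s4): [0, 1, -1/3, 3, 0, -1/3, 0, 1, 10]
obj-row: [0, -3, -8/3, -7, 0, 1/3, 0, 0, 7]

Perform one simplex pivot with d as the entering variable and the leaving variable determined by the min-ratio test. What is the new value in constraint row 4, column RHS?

Ratio test on column d — row 1: 16/3 = 16/3; row 2: entry 0 ≤ 0; row 3: 13/3 = 13/3; row 4: 10/3 = 10/3. Minimum is 10/3 at row 4 (s4 leaves); pivot element 3.
Divide row 4 by 3; eliminate column d from the other rows.
In the new row 4, the RHS entry is the old entry divided by the pivot: 10/3 = 10/3.

10/3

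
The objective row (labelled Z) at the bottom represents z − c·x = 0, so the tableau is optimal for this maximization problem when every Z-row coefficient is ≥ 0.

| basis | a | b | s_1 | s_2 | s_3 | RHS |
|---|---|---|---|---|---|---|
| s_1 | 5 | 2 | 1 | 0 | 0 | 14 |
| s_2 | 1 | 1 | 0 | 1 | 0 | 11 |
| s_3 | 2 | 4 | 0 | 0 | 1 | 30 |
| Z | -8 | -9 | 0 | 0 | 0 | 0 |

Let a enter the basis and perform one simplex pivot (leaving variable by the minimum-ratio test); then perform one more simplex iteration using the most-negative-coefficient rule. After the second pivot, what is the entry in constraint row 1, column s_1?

1/2

Ratio test on column a — row 1: 14/5 = 14/5; row 2: 11/1 = 11; row 3: 30/2 = 15. Minimum is 14/5 at row 1 (s_1 leaves); pivot element 5.
Divide row 1 by 5; eliminate column a from the other rows.
Second iteration: most negative Z-row entry is -29/5 in column b, so b enters.
Ratio test on column b — row 1: (14/5)/(2/5) = 7; row 2: (41/5)/(3/5) = 41/3; row 3: (122/5)/(16/5) = 61/8. Minimum is 7 at row 1 (a leaves); pivot element 2/5.
Divide row 1 by 2/5; eliminate column b from the other rows.
After both pivots, the entry at constraint row 1, column s_1 is 1/2.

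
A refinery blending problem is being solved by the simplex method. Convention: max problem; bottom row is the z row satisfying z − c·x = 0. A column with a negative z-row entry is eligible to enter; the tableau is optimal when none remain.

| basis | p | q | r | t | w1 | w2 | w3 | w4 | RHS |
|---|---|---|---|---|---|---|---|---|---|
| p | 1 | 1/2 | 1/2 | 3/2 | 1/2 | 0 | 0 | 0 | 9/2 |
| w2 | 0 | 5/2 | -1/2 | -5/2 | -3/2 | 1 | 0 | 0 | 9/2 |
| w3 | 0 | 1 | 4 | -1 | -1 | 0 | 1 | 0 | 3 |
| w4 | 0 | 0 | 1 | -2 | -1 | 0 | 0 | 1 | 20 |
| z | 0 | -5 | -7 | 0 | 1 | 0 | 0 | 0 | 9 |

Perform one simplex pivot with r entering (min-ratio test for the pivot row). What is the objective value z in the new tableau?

Ratio test on column r — row 1: (9/2)/(1/2) = 9; row 2: entry -1/2 ≤ 0; row 3: 3/4 = 3/4; row 4: 20/1 = 20. Minimum is 3/4 at row 3 (w3 leaves); pivot element 4.
Pivot on row 3; the z-row RHS becomes 9 − (-7)·(3/4) = 57/4.

57/4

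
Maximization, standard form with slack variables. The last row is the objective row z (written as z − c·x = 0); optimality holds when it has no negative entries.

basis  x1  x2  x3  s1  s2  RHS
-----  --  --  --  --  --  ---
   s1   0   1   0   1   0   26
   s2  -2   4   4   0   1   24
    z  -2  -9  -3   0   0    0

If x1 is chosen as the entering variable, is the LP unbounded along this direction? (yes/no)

Every constraint-row entry in column x1 is ≤ 0, so increasing x1 is unbounded.

yes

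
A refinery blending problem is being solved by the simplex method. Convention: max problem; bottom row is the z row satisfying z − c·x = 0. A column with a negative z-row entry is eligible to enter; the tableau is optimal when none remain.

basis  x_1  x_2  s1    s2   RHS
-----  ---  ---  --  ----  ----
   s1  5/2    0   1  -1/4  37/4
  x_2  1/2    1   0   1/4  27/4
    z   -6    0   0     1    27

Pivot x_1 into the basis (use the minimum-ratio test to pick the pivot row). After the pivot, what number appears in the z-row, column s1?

Ratio test on column x_1 — row 1: (37/4)/(5/2) = 37/10; row 2: (27/4)/(1/2) = 27/2. Minimum is 37/10 at row 1 (s1 leaves); pivot element 5/2.
Divide row 1 by 5/2; eliminate column x_1 from the other rows.
z-row update in column s1: 0 − (-6)·(2/5) = 12/5.

12/5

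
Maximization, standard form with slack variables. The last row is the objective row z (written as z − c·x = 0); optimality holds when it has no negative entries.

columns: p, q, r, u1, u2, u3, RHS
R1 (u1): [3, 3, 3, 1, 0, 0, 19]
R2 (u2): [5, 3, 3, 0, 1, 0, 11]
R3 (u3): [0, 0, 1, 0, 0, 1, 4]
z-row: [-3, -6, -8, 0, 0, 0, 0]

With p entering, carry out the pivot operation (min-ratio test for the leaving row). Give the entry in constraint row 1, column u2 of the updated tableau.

-3/5

Ratio test on column p — row 1: 19/3 = 19/3; row 2: 11/5 = 11/5; row 3: entry 0 ≤ 0. Minimum is 11/5 at row 2 (u2 leaves); pivot element 5.
Divide row 2 by 5; eliminate column p from the other rows.
Row 1 update in column u2: 0 − 3·(1/5) = -3/5.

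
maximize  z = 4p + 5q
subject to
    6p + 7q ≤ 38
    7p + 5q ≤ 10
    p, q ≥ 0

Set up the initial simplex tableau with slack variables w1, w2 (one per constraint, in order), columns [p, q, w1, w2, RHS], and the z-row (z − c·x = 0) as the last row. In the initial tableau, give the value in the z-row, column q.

The z-row carries the negated objective coefficients: the q entry is -5.

-5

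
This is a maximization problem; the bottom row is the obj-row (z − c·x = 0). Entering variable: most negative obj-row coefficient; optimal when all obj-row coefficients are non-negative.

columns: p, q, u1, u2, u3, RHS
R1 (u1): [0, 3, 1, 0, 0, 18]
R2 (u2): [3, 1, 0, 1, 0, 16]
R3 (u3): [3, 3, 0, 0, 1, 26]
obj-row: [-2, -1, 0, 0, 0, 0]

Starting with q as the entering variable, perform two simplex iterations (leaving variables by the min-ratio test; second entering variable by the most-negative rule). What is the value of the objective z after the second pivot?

Ratio test on column q — row 1: 18/3 = 6; row 2: 16/1 = 16; row 3: 26/3 = 26/3. Minimum is 6 at row 1 (u1 leaves); pivot element 3.
Pivot on row 1; the obj-row RHS becomes 0 − (-1)·6 = 6.
Next entering variable (most negative obj-row entry -2): p.
Ratio test on column p — row 1: entry 0 ≤ 0; row 2: 10/3 = 10/3; row 3: 8/3 = 8/3. Minimum is 8/3 at row 3 (u3 leaves); pivot element 3.
After the second pivot the obj-row RHS is 6 − (-2)·(8/3) = 34/3.

34/3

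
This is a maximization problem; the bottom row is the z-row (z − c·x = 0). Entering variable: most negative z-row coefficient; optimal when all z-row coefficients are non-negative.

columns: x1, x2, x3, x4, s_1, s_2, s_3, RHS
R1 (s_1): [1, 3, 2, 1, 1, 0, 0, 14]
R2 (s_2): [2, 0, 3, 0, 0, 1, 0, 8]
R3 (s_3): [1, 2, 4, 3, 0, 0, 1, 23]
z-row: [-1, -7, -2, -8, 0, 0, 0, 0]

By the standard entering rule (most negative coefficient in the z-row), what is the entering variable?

x4

Negative z-row entries: x1: -1, x2: -7, x3: -2, x4: -8.
The most negative is -8 in column x4, so x4 enters.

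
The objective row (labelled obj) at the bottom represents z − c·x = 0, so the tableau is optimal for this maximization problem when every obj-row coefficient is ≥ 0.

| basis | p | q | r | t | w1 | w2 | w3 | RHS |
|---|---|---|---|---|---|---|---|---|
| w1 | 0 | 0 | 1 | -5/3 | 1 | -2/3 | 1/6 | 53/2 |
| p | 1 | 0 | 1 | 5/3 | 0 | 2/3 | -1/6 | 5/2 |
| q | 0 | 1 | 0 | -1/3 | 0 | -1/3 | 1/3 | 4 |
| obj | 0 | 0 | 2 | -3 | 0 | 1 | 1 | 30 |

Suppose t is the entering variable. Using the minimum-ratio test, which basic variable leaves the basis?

p

Column t entries and ratios — w1: -5/3 ≤ 0, skip; p: (5/2)/(5/3) = 3/2; q: -1/3 ≤ 0, skip.
Smallest ratio is 3/2 in the row of p, so p leaves.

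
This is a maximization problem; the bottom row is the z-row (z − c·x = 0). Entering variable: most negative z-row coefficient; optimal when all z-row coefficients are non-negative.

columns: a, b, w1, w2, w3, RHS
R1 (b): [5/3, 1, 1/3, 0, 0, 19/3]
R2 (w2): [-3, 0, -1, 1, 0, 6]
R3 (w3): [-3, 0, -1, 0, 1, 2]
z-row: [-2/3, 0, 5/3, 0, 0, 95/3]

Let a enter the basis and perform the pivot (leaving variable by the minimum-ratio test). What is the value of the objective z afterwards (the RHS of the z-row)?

Ratio test on column a — row 1: (19/3)/(5/3) = 19/5; row 2: entry -3 ≤ 0; row 3: entry -3 ≤ 0. Minimum is 19/5 at row 1 (b leaves); pivot element 5/3.
Pivot on row 1; the z-row RHS becomes 95/3 − (-2/3)·(19/5) = 171/5.

171/5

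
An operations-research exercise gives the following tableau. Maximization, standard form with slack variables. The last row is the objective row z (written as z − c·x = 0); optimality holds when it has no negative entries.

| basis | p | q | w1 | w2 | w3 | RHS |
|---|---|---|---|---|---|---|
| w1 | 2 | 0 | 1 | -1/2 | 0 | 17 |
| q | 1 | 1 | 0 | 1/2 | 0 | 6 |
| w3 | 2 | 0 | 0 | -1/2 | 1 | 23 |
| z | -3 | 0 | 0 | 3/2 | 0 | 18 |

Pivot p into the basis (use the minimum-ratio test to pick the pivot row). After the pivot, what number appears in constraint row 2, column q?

Ratio test on column p — row 1: 17/2 = 17/2; row 2: 6/1 = 6; row 3: 23/2 = 23/2. Minimum is 6 at row 2 (q leaves); pivot element 1.
Divide row 2 by 1; eliminate column p from the other rows.
In the new row 2, the q entry is the old entry divided by the pivot: 1/1 = 1.

1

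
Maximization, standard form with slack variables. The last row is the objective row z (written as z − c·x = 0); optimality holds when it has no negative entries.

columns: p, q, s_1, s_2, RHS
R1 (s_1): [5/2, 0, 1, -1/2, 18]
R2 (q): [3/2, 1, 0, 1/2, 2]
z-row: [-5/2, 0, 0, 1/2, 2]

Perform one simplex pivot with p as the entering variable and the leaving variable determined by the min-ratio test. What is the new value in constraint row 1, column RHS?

Ratio test on column p — row 1: 18/(5/2) = 36/5; row 2: 2/(3/2) = 4/3. Minimum is 4/3 at row 2 (q leaves); pivot element 3/2.
Divide row 2 by 3/2; eliminate column p from the other rows.
Row 1 update in column RHS: 18 − (5/2)·(4/3) = 44/3.

44/3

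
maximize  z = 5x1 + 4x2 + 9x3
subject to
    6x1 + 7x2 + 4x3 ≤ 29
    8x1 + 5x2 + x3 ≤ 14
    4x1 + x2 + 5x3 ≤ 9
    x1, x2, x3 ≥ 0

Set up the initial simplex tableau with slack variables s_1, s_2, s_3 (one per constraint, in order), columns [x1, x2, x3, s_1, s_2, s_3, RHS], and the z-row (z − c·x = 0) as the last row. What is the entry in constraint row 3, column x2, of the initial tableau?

1

Constraint 3 has coefficient 1 on x2.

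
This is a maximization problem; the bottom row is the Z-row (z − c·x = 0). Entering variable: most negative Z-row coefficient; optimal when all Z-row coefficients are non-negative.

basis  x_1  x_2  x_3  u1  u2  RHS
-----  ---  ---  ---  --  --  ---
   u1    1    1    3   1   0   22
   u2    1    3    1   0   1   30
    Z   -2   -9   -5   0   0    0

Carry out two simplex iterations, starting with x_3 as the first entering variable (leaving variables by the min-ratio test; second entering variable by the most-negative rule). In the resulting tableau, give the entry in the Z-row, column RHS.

99

Ratio test on column x_3 — row 1: 22/3 = 22/3; row 2: 30/1 = 30. Minimum is 22/3 at row 1 (u1 leaves); pivot element 3.
Divide row 1 by 3; eliminate column x_3 from the other rows.
Second iteration: most negative Z-row entry is -22/3 in column x_2, so x_2 enters.
Ratio test on column x_2 — row 1: (22/3)/(1/3) = 22; row 2: (68/3)/(8/3) = 17/2. Minimum is 17/2 at row 2 (u2 leaves); pivot element 8/3.
Divide row 2 by 8/3; eliminate column x_2 from the other rows.
After both pivots, the entry at the Z-row, column RHS is 99.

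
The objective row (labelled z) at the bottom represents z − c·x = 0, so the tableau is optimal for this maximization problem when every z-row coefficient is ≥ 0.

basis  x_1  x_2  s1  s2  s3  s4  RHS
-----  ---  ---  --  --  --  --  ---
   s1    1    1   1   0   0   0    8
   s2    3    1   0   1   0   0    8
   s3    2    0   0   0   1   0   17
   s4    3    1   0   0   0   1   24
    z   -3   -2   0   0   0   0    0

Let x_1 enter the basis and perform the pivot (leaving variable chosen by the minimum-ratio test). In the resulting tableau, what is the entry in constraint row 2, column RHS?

8/3

Ratio test on column x_1 — row 1: 8/1 = 8; row 2: 8/3 = 8/3; row 3: 17/2 = 17/2; row 4: 24/3 = 8. Minimum is 8/3 at row 2 (s2 leaves); pivot element 3.
Divide row 2 by 3; eliminate column x_1 from the other rows.
In the new row 2, the RHS entry is the old entry divided by the pivot: 8/3 = 8/3.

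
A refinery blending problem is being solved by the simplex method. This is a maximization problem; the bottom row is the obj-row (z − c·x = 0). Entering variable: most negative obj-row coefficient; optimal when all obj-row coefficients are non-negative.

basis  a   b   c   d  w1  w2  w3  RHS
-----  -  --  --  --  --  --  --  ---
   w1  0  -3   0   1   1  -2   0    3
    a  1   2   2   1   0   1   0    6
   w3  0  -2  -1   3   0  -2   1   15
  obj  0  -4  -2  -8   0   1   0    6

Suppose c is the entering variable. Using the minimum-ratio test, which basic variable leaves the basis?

a

Column c entries and ratios — w1: 0 ≤ 0, skip; a: 6/2 = 3; w3: -1 ≤ 0, skip.
Smallest ratio is 3 in the row of a, so a leaves.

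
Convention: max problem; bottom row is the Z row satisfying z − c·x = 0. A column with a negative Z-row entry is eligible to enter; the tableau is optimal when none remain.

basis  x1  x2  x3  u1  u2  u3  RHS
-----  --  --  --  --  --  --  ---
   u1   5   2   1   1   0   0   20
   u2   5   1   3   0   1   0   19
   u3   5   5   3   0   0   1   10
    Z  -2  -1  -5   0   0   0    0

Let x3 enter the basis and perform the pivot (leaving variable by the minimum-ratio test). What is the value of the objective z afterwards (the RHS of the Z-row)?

50/3

Ratio test on column x3 — row 1: 20/1 = 20; row 2: 19/3 = 19/3; row 3: 10/3 = 10/3. Minimum is 10/3 at row 3 (u3 leaves); pivot element 3.
Pivot on row 3; the Z-row RHS becomes 0 − (-5)·(10/3) = 50/3.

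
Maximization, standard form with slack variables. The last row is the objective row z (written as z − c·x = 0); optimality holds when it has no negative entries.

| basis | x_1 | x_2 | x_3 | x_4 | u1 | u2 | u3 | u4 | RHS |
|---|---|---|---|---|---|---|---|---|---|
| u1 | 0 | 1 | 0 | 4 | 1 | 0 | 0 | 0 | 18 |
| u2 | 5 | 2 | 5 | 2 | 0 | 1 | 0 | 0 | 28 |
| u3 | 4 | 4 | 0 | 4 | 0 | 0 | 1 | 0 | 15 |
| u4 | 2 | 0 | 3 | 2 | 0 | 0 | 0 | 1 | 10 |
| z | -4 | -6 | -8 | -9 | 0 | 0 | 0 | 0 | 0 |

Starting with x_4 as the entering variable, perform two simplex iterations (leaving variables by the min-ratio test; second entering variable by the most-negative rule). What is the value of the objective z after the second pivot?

485/12

Ratio test on column x_4 — row 1: 18/4 = 9/2; row 2: 28/2 = 14; row 3: 15/4 = 15/4; row 4: 10/2 = 5. Minimum is 15/4 at row 3 (u3 leaves); pivot element 4.
Pivot on row 3; the z-row RHS becomes 0 − (-9)·(15/4) = 135/4.
Next entering variable (most negative z-row entry -8): x_3.
Ratio test on column x_3 — row 1: entry 0 ≤ 0; row 2: (41/2)/5 = 41/10; row 3: entry 0 ≤ 0; row 4: (5/2)/3 = 5/6. Minimum is 5/6 at row 4 (u4 leaves); pivot element 3.
After the second pivot the z-row RHS is 135/4 − (-8)·(5/6) = 485/12.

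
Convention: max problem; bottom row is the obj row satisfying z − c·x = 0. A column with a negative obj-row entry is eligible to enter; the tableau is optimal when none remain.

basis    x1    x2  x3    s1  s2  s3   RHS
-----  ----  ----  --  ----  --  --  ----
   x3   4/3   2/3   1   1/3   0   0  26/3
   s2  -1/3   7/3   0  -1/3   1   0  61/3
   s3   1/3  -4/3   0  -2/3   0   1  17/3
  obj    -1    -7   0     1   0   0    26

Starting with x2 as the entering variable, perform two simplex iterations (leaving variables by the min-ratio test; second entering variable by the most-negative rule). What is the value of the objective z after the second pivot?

Ratio test on column x2 — row 1: (26/3)/(2/3) = 13; row 2: (61/3)/(7/3) = 61/7; row 3: entry -4/3 ≤ 0. Minimum is 61/7 at row 2 (s2 leaves); pivot element 7/3.
Pivot on row 2; the obj-row RHS becomes 26 − (-7)·(61/7) = 87.
Next entering variable (most negative obj-row entry -2): x1.
Ratio test on column x1 — row 1: (20/7)/(10/7) = 2; row 2: entry -1/7 ≤ 0; row 3: (121/7)/(1/7) = 121. Minimum is 2 at row 1 (x3 leaves); pivot element 10/7.
After the second pivot the obj-row RHS is 87 − (-2)·2 = 91.

91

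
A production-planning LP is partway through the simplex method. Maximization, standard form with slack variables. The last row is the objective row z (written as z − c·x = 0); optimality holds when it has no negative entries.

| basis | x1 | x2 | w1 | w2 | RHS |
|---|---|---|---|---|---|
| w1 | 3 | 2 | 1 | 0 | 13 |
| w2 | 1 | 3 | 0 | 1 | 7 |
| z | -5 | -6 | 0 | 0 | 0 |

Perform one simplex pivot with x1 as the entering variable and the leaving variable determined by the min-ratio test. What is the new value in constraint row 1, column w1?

1/3

Ratio test on column x1 — row 1: 13/3 = 13/3; row 2: 7/1 = 7. Minimum is 13/3 at row 1 (w1 leaves); pivot element 3.
Divide row 1 by 3; eliminate column x1 from the other rows.
In the new row 1, the w1 entry is the old entry divided by the pivot: 1/3 = 1/3.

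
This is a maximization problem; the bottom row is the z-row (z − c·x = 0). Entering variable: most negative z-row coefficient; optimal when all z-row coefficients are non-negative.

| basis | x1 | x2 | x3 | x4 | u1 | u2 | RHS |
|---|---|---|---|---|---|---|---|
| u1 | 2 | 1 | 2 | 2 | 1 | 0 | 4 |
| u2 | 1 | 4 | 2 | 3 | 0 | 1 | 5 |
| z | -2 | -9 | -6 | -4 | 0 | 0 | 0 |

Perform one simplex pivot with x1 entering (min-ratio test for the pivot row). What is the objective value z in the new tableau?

4

Ratio test on column x1 — row 1: 4/2 = 2; row 2: 5/1 = 5. Minimum is 2 at row 1 (u1 leaves); pivot element 2.
Pivot on row 1; the z-row RHS becomes 0 − (-2)·2 = 4.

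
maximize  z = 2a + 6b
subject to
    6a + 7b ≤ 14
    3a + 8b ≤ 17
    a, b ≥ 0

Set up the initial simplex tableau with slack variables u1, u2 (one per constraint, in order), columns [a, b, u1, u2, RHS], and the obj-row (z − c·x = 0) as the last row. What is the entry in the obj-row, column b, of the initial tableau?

-6

The obj-row carries the negated objective coefficients: the b entry is -6.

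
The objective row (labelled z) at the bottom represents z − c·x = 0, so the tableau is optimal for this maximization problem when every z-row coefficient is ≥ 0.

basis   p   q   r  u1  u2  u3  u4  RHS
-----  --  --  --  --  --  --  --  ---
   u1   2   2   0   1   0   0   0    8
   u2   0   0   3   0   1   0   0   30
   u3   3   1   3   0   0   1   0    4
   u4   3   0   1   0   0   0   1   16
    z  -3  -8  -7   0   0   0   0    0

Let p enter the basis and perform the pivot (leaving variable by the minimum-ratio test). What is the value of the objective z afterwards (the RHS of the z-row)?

Ratio test on column p — row 1: 8/2 = 4; row 2: entry 0 ≤ 0; row 3: 4/3 = 4/3; row 4: 16/3 = 16/3. Minimum is 4/3 at row 3 (u3 leaves); pivot element 3.
Pivot on row 3; the z-row RHS becomes 0 − (-3)·(4/3) = 4.

4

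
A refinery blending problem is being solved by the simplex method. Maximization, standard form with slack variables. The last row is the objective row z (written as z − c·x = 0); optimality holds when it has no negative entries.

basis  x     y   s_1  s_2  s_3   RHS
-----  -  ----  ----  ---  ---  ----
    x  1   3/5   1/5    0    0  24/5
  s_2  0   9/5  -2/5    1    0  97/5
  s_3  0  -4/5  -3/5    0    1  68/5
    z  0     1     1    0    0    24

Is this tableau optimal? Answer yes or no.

yes

Every z-row coefficient is ≥ 0, so the tableau is optimal.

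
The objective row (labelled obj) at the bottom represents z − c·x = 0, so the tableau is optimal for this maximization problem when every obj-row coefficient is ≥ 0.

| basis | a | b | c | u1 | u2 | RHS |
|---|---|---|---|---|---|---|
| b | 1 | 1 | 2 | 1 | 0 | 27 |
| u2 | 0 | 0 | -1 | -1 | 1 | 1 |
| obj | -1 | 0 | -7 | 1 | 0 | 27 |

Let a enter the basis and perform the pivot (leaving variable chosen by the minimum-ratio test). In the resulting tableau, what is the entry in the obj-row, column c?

-5

Ratio test on column a — row 1: 27/1 = 27; row 2: entry 0 ≤ 0. Minimum is 27 at row 1 (b leaves); pivot element 1.
Divide row 1 by 1; eliminate column a from the other rows.
obj-row update in column c: -7 − (-1)·2 = -5.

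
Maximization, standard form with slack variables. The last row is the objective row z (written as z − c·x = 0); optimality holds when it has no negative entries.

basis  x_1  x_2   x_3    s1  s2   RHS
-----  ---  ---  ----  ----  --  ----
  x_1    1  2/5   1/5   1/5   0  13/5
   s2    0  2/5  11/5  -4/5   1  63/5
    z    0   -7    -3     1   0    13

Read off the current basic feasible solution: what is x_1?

13/5

x_1 is basic (row 1); its value is the RHS of that row, 13/5.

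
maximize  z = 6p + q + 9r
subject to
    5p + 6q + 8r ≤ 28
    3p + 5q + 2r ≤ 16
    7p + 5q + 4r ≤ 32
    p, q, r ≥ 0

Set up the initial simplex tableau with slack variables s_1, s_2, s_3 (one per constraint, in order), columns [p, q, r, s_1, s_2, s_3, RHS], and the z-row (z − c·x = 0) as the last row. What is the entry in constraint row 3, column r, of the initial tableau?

4

Constraint 3 has coefficient 4 on r.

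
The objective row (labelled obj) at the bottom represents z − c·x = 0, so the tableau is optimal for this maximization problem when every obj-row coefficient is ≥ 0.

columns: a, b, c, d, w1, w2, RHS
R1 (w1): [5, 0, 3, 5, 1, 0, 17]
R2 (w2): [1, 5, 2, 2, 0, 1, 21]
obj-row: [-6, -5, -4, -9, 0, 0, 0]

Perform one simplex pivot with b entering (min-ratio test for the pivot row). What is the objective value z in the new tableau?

21

Ratio test on column b — row 1: entry 0 ≤ 0; row 2: 21/5 = 21/5. Minimum is 21/5 at row 2 (w2 leaves); pivot element 5.
Pivot on row 2; the obj-row RHS becomes 0 − (-5)·(21/5) = 21.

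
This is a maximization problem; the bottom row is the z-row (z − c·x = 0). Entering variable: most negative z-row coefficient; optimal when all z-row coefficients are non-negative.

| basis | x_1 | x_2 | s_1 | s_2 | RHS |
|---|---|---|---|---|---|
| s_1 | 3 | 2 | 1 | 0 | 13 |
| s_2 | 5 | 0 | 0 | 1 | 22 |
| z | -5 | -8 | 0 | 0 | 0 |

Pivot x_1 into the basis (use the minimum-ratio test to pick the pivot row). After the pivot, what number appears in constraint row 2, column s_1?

-5/3

Ratio test on column x_1 — row 1: 13/3 = 13/3; row 2: 22/5 = 22/5. Minimum is 13/3 at row 1 (s_1 leaves); pivot element 3.
Divide row 1 by 3; eliminate column x_1 from the other rows.
Row 2 update in column s_1: 0 − 5·(1/3) = -5/3.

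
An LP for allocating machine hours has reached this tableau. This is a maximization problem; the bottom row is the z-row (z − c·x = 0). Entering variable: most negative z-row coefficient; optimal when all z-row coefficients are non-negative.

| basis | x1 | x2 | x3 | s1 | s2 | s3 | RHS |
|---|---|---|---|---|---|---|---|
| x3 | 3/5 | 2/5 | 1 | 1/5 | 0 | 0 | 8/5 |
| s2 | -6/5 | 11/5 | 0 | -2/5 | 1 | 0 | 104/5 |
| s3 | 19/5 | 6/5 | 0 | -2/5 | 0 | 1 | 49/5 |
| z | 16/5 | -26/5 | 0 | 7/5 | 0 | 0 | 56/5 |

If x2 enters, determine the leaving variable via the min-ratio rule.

x3

Column x2 entries and ratios — x3: (8/5)/(2/5) = 4; s2: (104/5)/(11/5) = 104/11; s3: (49/5)/(6/5) = 49/6.
Smallest ratio is 4 in the row of x3, so x3 leaves.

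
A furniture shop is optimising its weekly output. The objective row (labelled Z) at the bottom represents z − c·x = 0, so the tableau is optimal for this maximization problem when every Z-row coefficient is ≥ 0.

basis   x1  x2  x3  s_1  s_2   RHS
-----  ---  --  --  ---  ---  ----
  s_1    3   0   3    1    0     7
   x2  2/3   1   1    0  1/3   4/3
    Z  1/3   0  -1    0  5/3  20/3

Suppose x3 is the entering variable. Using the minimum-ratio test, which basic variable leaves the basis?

Column x3 entries and ratios — s_1: 7/3 = 7/3; x2: (4/3)/1 = 4/3.
Smallest ratio is 4/3 in the row of x2, so x2 leaves.

x2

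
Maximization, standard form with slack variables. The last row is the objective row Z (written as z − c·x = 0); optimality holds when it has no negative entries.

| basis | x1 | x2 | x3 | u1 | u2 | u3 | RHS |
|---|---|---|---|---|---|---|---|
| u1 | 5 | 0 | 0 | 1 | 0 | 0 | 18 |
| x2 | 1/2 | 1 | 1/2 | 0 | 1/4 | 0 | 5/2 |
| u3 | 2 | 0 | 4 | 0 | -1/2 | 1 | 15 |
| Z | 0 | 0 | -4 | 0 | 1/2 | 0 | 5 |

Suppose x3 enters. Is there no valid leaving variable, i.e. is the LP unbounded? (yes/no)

Column x3 has positive entries in row(s) 2, 3, so the ratio test bounds it — not unbounded.

no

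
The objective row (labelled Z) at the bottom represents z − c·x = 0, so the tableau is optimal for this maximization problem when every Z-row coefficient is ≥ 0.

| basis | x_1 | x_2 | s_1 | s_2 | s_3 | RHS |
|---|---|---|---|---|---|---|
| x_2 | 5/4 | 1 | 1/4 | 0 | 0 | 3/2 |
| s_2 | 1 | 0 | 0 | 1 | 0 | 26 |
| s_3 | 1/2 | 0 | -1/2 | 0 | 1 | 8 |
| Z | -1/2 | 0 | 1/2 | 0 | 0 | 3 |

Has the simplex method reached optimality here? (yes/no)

no

The Z-row has a negative entry -1/2 in column x_1, so it is not optimal.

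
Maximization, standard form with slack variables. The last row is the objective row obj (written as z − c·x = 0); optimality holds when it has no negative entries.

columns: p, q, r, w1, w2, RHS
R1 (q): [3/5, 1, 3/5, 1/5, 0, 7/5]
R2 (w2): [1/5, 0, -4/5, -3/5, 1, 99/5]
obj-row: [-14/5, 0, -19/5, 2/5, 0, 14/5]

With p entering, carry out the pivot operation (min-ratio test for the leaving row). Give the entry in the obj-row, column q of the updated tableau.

Ratio test on column p — row 1: (7/5)/(3/5) = 7/3; row 2: (99/5)/(1/5) = 99. Minimum is 7/3 at row 1 (q leaves); pivot element 3/5.
Divide row 1 by 3/5; eliminate column p from the other rows.
obj-row update in column q: 0 − (-14/5)·(5/3) = 14/3.

14/3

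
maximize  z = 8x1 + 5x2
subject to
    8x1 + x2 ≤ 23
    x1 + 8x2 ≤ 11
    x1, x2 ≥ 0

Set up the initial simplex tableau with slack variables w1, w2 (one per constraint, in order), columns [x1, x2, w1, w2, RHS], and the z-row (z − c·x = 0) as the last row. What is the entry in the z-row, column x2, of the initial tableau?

The z-row carries the negated objective coefficients: the x2 entry is -5.

-5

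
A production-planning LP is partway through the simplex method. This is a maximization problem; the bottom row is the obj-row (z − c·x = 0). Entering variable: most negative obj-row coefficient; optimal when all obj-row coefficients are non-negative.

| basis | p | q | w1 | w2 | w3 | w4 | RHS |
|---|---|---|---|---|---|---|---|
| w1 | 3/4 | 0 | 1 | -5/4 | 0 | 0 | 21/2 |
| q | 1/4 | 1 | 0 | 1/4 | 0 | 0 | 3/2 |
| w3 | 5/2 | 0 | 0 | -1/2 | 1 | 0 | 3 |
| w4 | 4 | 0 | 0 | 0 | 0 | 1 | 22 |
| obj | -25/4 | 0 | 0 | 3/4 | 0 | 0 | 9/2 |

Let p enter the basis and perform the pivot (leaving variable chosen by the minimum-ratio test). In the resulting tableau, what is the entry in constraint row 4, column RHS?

Ratio test on column p — row 1: (21/2)/(3/4) = 14; row 2: (3/2)/(1/4) = 6; row 3: 3/(5/2) = 6/5; row 4: 22/4 = 11/2. Minimum is 6/5 at row 3 (w3 leaves); pivot element 5/2.
Divide row 3 by 5/2; eliminate column p from the other rows.
Row 4 update in column RHS: 22 − 4·(6/5) = 86/5.

86/5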